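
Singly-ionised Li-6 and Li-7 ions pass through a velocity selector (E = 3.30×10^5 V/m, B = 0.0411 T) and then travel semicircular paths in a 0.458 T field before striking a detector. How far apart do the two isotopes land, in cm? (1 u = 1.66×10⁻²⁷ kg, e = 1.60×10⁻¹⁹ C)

Δd ≈ 36.4 cm

Both emerge at v = E/B₁ = 8.03×10^6 m/s.
r = mv/(qB₂), so r₁ = 1.091 m and r₂ = 1.273 m, giving Δr = 0.182 m.
After a semicircle each ion lands a diameter 2r from the entry slit, so the separation is 2Δr = 0.364 m.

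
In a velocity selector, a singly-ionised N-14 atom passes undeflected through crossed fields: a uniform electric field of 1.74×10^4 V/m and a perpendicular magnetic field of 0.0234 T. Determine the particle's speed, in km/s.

For zero net force, qE = qvB, so v = E/B.
v = (1.74×10^4) / (0.0234) = 7.44×10^5 m/s.

v ≈ 744 km/s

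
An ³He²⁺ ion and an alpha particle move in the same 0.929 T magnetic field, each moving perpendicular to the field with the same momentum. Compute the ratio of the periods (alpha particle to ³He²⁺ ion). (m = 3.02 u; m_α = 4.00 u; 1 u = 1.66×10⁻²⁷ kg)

ratio ≈ 1.32

T = 2πm/(qB) is independent of speed, so T₂/T₁ = (m₂/q₂)/(m₁/q₁).
T_{alpha particle}/T_{³He²⁺ ion} = (6.64×10^-27/2e) / (5.01×10^-27/2e) = 1.32.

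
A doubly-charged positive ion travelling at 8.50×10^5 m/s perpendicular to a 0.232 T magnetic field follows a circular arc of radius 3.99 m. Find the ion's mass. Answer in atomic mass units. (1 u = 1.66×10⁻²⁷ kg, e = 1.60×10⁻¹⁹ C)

qvB = mv²/r ⇒ m = qBr/v.
m = (2×1.60×10^-19)(0.232)(3.99) / (8.50×10^5) = 3.48×10^-25 kg = 210 u.

m ≈ 210 u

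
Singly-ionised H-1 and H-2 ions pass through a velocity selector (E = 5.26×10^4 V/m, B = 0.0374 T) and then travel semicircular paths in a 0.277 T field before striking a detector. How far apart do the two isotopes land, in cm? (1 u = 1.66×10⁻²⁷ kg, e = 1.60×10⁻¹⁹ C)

Both emerge at v = E/B₁ = 1.41×10^6 m/s.
r = mv/(qB₂), so r₁ = 0.05268 m and r₂ = 0.1054 m, giving Δr = 0.0527 m.
After a semicircle each ion lands a diameter 2r from the entry slit, so the separation is 2Δr = 0.105 m.

Δd ≈ 10.5 cm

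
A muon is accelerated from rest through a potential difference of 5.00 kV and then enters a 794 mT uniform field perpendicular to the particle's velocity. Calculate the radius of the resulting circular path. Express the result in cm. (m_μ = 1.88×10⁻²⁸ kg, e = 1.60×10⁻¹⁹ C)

r ≈ 0.432 cm

The kinetic energy gained is K = qV = (1×1.60×10^-19)(5000) = 8.00×10^-16 J.
v = √(2K/m) = 2.92×10^6 m/s.
r = mv/(qB) = (1.88×10^-28)(2.92×10^6) / [(1×1.60×10^-19)(0.794)] = 4.32×10^-3 m.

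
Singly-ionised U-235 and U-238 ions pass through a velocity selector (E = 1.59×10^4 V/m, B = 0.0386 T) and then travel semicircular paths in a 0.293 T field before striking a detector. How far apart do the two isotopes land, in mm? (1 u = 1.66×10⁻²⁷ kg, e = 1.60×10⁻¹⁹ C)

Both emerge at v = E/B₁ = 4.12×10^5 m/s.
r = mv/(qB₂), so r₁ = 3.4277 m and r₂ = 3.4714 m, giving Δr = 0.0438 m.
After a semicircle each ion lands a diameter 2r from the entry slit, so the separation is 2Δr = 0.0875 m.

Δd ≈ 87.5 mm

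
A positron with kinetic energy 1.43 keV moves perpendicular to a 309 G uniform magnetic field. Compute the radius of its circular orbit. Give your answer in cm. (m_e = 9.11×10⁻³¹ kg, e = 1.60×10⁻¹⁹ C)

Convert the energy: K = 1.43 keV = 2.29×10^-16 J.
v = √(2K/m) = √(2·2.29×10^-16/9.11×10^-31) = 2.24×10^7 m/s.
r = mv/(qB) = (9.11×10^-31)(2.24×10^7) / [(1×1.60×10^-19)(0.0309)] = 4.13×10^-3 m.

r ≈ 0.413 cm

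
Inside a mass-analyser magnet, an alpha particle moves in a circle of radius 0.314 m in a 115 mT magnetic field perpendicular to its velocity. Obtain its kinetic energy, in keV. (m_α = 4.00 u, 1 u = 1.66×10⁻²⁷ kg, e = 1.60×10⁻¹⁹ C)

v = qBr/m = (2×1.60×10^-19)(0.115)(0.314) / (6.64×10^-27) = 1.74×10^6 m/s.
K = ½mv² = 0.5·(6.64×10^-27)·(1.74×10^6)² = 1.01×10^-14 J = 62.8 keV.

K ≈ 62.8 keV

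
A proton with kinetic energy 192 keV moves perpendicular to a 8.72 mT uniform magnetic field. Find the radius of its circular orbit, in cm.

r ≈ 726 cm

Convert the energy: K = 192 keV = 3.07×10^-14 J.
v = √(2K/m) = √(2·3.07×10^-14/1.67×10^-27) = 6.07×10^6 m/s.
r = mv/(qB) = (1.67×10^-27)(6.07×10^6) / [(1×1.60×10^-19)(8.72×10^-3)] = 7.26 m.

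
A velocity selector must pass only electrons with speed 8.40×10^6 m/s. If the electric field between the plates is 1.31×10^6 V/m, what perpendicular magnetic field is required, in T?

B ≈ 0.156 T

qE = qvB ⇒ B = E/v = (1.31×10^6) / (8.40×10^6) = 0.156 T.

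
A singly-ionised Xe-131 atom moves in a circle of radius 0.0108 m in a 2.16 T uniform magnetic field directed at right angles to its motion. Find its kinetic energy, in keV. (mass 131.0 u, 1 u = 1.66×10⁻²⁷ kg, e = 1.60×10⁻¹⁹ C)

v = qBr/m = (1×1.60×10^-19)(2.16)(0.0108) / (2.17×10^-25) = 1.72×10^4 m/s.
K = ½mv² = 0.5·(2.17×10^-25)·(1.72×10^4)² = 3.20×10^-17 J = 0.200 keV.

K ≈ 0.200 keV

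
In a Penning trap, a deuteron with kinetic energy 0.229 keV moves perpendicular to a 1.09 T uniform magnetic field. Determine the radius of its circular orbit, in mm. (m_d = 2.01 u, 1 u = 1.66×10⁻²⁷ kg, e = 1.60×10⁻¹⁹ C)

Convert the energy: K = 0.229 keV = 3.66×10^-17 J.
v = √(2K/m) = √(2·3.66×10^-17/3.34×10^-27) = 1.48×10^5 m/s.
r = mv/(qB) = (3.34×10^-27)(1.48×10^5) / [(1×1.60×10^-19)(1.09)] = 2.84×10^-3 m.

r ≈ 2.84 mm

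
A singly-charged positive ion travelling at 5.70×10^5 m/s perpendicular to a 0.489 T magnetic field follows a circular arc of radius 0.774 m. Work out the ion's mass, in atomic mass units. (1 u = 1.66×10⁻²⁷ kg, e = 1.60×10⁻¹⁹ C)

m ≈ 64.0 u

qvB = mv²/r ⇒ m = qBr/v.
m = (1×1.60×10^-19)(0.489)(0.774) / (5.70×10^5) = 1.06×10^-25 kg = 64.0 u.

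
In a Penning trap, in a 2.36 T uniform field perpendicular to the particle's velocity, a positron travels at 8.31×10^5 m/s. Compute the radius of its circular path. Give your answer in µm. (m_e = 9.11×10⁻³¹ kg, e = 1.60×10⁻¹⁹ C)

r ≈ 2.00 µm

The magnetic force provides the centripetal force: qvB = mv²/r, so r = mv/(qB).
r = (9.11×10^-31 kg)(8.31×10^5 m/s) / [(1×1.60×10^-19 C)(2.36 T)] = 2.00×10^-6 m.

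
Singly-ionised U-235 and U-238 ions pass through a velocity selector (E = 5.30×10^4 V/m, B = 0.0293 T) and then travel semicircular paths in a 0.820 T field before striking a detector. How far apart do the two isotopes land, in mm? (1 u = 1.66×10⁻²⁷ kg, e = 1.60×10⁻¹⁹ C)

Δd ≈ 137 mm

Both emerge at v = E/B₁ = 1.81×10^6 m/s.
r = mv/(qB₂), so r₁ = 5.3784 m and r₂ = 5.4470 m, giving Δr = 0.0687 m.
After a semicircle each ion lands a diameter 2r from the entry slit, so the separation is 2Δr = 0.137 m.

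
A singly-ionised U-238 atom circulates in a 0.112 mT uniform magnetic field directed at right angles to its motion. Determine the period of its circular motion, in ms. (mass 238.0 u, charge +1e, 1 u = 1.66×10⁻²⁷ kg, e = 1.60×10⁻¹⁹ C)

The cyclotron period is independent of speed: T = 2πm/(qB).
T = 2π(3.95×10^-25) / [(1×1.60×10^-19)(1.12×10^-4)] = 0.139 s.

T ≈ 139 ms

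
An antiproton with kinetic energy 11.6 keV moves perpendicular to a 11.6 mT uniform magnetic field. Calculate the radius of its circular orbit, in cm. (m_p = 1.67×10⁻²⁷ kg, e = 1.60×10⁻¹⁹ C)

r ≈ 134 cm

Convert the energy: K = 11.6 keV = 1.86×10^-15 J.
v = √(2K/m) = √(2·1.86×10^-15/1.67×10^-27) = 1.49×10^6 m/s.
r = mv/(qB) = (1.67×10^-27)(1.49×10^6) / [(1×1.60×10^-19)(0.0116)] = 1.34 m.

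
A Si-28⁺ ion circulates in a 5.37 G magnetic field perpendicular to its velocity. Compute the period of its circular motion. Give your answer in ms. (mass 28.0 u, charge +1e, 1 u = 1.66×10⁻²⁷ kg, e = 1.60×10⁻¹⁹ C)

T ≈ 3.40 ms

The cyclotron period is independent of speed: T = 2πm/(qB).
T = 2π(4.65×10^-26) / [(1×1.60×10^-19)(5.37×10^-4)] = 3.40×10^-3 s.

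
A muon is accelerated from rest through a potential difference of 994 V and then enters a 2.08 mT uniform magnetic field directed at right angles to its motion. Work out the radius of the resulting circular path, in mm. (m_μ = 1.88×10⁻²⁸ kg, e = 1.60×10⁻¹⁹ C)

r ≈ 735 mm

The kinetic energy gained is K = qV = (1×1.60×10^-19)(994) = 1.59×10^-16 J.
v = √(2K/m) = 1.30×10^6 m/s.
r = mv/(qB) = (1.88×10^-28)(1.30×10^6) / [(1×1.60×10^-19)(2.08×10^-3)] = 0.735 m.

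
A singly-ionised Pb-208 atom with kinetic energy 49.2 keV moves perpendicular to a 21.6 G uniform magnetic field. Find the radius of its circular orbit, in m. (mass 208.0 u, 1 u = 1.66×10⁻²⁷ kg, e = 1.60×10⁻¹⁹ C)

r ≈ 213 m

Convert the energy: K = 49.2 keV = 7.87×10^-15 J.
v = √(2K/m) = √(2·7.87×10^-15/3.45×10^-25) = 2.14×10^5 m/s.
r = mv/(qB) = (3.45×10^-25)(2.14×10^5) / [(1×1.60×10^-19)(2.16×10^-3)] = 213 m.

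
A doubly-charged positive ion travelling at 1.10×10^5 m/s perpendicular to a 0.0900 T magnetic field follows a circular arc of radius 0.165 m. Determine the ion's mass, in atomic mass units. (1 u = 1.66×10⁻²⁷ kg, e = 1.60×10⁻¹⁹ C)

qvB = mv²/r ⇒ m = qBr/v.
m = (2×1.60×10^-19)(0.0900)(0.165) / (1.10×10^5) = 4.32×10^-26 kg = 26.0 u.

m ≈ 26.0 u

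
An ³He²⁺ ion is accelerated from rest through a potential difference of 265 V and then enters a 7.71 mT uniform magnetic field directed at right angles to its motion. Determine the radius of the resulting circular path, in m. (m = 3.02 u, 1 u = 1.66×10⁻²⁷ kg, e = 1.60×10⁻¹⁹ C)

r ≈ 0.374 m

The kinetic energy gained is K = qV = (2×1.60×10^-19)(265) = 8.48×10^-17 J.
v = √(2K/m) = 1.84×10^5 m/s.
r = mv/(qB) = (5.01×10^-27)(1.84×10^5) / [(2×1.60×10^-19)(7.71×10^-3)] = 0.374 m.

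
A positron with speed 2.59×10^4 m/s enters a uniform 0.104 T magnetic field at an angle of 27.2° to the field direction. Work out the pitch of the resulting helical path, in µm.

The velocity component along B is v∥ = v cos27.2° = 2.30×10^4 m/s.
The cyclotron period T = 2πm/(qB) = 3.44×10^-10 s is set by m, q, B alone.
Pitch = v∥·T = (2.30×10^4)(3.44×10^-10) = 7.92×10^-6 m.

pitch ≈ 7.92 µm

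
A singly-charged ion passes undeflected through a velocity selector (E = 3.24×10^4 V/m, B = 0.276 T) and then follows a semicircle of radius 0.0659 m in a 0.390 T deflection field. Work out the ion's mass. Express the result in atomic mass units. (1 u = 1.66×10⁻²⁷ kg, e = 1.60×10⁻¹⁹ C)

v = E/B₁ = 1.17×10^5 m/s.
From r = mv/(qB₂), m = qB₂r/v = (1×1.60×10^-19)(0.390)(0.0659) / (1.17×10^5) = 3.50×10^-26 kg.
In atomic mass units: m = 3.50×10^-26 / 1.66×10^-27 = 21.1 u.

m ≈ 21.1 u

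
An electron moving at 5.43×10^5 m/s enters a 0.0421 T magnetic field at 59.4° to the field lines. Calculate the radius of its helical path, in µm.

Only the perpendicular component v⊥ = v sin59.4° = 4.67×10^5 m/s is bent by the field.
r = m v⊥ /(qB) = (9.11×10^-31)(4.67×10^5) / [(1×1.60×10^-19)(0.0421)] = 6.32×10^-5 m.

r ≈ 63.2 µm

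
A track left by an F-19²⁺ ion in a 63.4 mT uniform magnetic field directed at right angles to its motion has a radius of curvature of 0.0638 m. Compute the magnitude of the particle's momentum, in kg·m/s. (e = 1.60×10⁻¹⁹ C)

p ≈ 1.29×10^-21 kg·m/s

Since qvB = mv²/r, the momentum p = mv = qBr.
p = (2×1.60×10^-19)(0.0634)(0.0638) = 1.29×10^-21 kg·m/s.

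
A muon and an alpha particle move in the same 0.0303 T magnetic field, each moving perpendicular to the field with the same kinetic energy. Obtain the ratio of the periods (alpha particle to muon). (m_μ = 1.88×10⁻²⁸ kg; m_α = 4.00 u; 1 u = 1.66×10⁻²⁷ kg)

ratio ≈ 17.7

T = 2πm/(qB) is independent of speed, so T₂/T₁ = (m₂/q₂)/(m₁/q₁).
T_{alpha particle}/T_{muon} = (6.64×10^-27/2e) / (1.88×10^-28/1e) = 17.7.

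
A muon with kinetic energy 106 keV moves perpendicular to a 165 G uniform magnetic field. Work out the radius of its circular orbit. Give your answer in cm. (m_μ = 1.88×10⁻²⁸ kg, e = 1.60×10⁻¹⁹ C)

Convert the energy: K = 106 keV = 1.70×10^-14 J.
v = √(2K/m) = √(2·1.70×10^-14/1.88×10^-28) = 1.34×10^7 m/s.
r = mv/(qB) = (1.88×10^-28)(1.34×10^7) / [(1×1.60×10^-19)(0.0165)] = 0.957 m.

r ≈ 95.7 cm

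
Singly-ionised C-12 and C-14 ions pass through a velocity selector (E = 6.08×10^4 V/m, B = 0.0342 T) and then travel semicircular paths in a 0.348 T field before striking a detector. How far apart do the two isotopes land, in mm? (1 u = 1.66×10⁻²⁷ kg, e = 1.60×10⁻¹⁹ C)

Both emerge at v = E/B₁ = 1.78×10^6 m/s.
r = mv/(qB₂), so r₁ = 0.636 m and r₂ = 0.742 m, giving Δr = 0.106 m.
After a semicircle each ion lands a diameter 2r from the entry slit, so the separation is 2Δr = 0.212 m.

Δd ≈ 212 mm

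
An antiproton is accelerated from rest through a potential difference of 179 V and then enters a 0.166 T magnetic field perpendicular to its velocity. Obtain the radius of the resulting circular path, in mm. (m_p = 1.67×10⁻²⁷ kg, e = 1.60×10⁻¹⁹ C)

The kinetic energy gained is K = qV = (1×1.60×10^-19)(179) = 2.86×10^-17 J.
v = √(2K/m) = 1.85×10^5 m/s.
r = mv/(qB) = (1.67×10^-27)(1.85×10^5) / [(1×1.60×10^-19)(0.166)] = 0.0116 m.

r ≈ 11.6 mm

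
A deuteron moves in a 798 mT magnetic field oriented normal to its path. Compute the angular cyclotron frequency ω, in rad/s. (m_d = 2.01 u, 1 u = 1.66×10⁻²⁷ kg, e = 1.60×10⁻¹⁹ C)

ω ≈ 3.83×10^7 rad/s

ω = qB/m = (1×1.60×10^-19)(0.798) / (3.34×10^-27) = 3.83×10^7 rad/s.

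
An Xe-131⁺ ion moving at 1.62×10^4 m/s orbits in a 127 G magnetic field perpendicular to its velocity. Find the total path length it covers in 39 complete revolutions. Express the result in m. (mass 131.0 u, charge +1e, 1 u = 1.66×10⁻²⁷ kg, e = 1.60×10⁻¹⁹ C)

r = mv/(qB) = 1.73 m, so one revolution covers 2πr = 10.9 m.
In 39 revolutions: L = 39·2πr = 425 m.

L ≈ 425 m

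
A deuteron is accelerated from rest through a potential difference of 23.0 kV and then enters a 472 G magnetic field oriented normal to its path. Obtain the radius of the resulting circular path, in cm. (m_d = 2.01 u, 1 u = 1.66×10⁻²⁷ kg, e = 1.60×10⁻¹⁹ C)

The kinetic energy gained is K = qV = (1×1.60×10^-19)(2.30×10^4) = 3.68×10^-15 J.
v = √(2K/m) = 1.49×10^6 m/s.
r = mv/(qB) = (3.34×10^-27)(1.49×10^6) / [(1×1.60×10^-19)(0.0472)] = 0.656 m.

r ≈ 65.6 cm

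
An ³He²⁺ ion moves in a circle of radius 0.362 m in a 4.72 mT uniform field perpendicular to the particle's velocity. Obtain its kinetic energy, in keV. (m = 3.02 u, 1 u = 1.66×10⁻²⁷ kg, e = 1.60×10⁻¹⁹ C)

K ≈ 0.186 keV

v = qBr/m = (2×1.60×10^-19)(4.72×10^-3)(0.362) / (5.01×10^-27) = 1.09×10^5 m/s.
K = ½mv² = 0.5·(5.01×10^-27)·(1.09×10^5)² = 2.98×10^-17 J = 0.186 keV.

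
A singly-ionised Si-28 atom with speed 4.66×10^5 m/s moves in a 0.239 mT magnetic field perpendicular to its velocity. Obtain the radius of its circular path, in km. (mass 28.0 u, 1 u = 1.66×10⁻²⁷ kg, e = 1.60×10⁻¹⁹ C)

r ≈ 0.566 km

The magnetic force provides the centripetal force: qvB = mv²/r, so r = mv/(qB).
r = (4.65×10^-26 kg)(4.66×10^5 m/s) / [(1×1.60×10^-19 C)(2.39×10^-4 T)] = 566 m.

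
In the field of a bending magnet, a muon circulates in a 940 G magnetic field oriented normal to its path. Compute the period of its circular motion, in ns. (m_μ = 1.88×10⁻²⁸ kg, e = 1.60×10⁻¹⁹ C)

T ≈ 78.5 ns

The cyclotron period is independent of speed: T = 2πm/(qB).
T = 2π(1.88×10^-28) / [(1×1.60×10^-19)(0.0940)] = 7.85×10^-8 s.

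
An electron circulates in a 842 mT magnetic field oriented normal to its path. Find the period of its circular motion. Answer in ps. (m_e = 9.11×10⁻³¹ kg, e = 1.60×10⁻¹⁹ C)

T ≈ 42.5 ps

The cyclotron period is independent of speed: T = 2πm/(qB).
T = 2π(9.11×10^-31) / [(1×1.60×10^-19)(0.842)] = 4.25×10^-11 s.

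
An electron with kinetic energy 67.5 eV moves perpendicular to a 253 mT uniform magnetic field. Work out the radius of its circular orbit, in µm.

r ≈ 110 µm

Convert the energy: K = 67.5 eV = 1.08×10^-17 J.
v = √(2K/m) = √(2·1.08×10^-17/9.11×10^-31) = 4.87×10^6 m/s.
r = mv/(qB) = (9.11×10^-31)(4.87×10^6) / [(1×1.60×10^-19)(0.253)] = 1.10×10^-4 m.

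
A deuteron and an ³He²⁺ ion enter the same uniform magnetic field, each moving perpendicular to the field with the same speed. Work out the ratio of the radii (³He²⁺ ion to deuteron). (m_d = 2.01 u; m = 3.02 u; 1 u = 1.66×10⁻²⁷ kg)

ratio ≈ 0.751

r = mv/(qB) ⇒ at equal v, r ∝ m/q.
r_{³He²⁺ ion}/r_{deuteron} = 0.751.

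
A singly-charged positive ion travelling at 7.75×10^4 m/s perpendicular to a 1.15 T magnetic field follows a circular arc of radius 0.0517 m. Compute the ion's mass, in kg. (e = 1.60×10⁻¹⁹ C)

m ≈ 1.23×10^-25 kg

qvB = mv²/r ⇒ m = qBr/v.
m = (1×1.60×10^-19)(1.15)(0.0517) / (7.75×10^4) = 1.23×10^-25 kg.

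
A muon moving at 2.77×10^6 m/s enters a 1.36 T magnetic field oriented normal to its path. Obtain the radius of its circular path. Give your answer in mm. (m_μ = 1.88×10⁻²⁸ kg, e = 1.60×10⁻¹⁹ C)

r ≈ 2.39 mm

The magnetic force provides the centripetal force: qvB = mv²/r, so r = mv/(qB).
r = (1.88×10^-28 kg)(2.77×10^6 m/s) / [(1×1.60×10^-19 C)(1.36 T)] = 2.39×10^-3 m.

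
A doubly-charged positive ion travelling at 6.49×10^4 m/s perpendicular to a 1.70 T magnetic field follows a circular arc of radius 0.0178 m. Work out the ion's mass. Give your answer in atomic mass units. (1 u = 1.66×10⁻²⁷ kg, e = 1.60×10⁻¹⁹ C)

m ≈ 89.9 u

qvB = mv²/r ⇒ m = qBr/v.
m = (2×1.60×10^-19)(1.70)(0.0178) / (6.49×10^4) = 1.49×10^-25 kg = 89.9 u.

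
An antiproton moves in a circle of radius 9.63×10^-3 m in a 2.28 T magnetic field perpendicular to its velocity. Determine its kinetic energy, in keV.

v = qBr/m = (1×1.60×10^-19)(2.28)(9.63×10^-3) / (1.67×10^-27) = 2.10×10^6 m/s.
K = ½mv² = 0.5·(1.67×10^-27)·(2.10×10^6)² = 3.70×10^-15 J = 23.1 keV.

K ≈ 23.1 keV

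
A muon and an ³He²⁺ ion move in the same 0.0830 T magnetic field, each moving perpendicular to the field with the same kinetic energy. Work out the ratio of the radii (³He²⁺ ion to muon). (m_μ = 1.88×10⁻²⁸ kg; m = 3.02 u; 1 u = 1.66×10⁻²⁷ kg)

r = √(2mK)/(qB) ⇒ at equal K, r ∝ √m/q.
r_{³He²⁺ ion}/r_{muon} = 2.58.

ratio ≈ 2.58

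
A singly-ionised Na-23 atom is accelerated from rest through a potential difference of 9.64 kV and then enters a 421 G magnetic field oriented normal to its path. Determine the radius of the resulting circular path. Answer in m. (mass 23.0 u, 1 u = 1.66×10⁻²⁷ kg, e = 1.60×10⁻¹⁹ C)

The kinetic energy gained is K = qV = (1×1.60×10^-19)(9640) = 1.54×10^-15 J.
v = √(2K/m) = 2.84×10^5 m/s.
r = mv/(qB) = (3.82×10^-26)(2.84×10^5) / [(1×1.60×10^-19)(0.0421)] = 1.61 m.

r ≈ 1.61 m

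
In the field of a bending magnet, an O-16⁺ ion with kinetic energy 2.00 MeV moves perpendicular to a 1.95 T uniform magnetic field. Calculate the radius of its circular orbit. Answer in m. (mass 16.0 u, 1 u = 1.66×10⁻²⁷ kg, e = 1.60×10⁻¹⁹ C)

Convert the energy: K = 2.00 MeV = 3.20×10^-13 J.
v = √(2K/m) = √(2·3.20×10^-13/2.66×10^-26) = 4.91×10^6 m/s.
r = mv/(qB) = (2.66×10^-26)(4.91×10^6) / [(1×1.60×10^-19)(1.95)] = 0.418 m.

r ≈ 0.418 m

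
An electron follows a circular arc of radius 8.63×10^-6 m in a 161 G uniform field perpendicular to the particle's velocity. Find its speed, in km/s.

v ≈ 24.4 km/s

From qvB = mv²/r, v = qBr/m.
v = (1×1.60×10^-19)(0.0161)(8.63×10^-6) / (9.11×10^-31) = 2.44×10^4 m/s.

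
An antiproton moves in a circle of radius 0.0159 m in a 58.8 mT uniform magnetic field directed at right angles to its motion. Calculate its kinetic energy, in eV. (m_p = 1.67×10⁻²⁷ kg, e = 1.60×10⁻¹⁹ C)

K ≈ 41.9 eV

v = qBr/m = (1×1.60×10^-19)(0.0588)(0.0159) / (1.67×10^-27) = 8.96×10^4 m/s.
K = ½mv² = 0.5·(1.67×10^-27)·(8.96×10^4)² = 6.70×10^-18 J = 41.9 eV.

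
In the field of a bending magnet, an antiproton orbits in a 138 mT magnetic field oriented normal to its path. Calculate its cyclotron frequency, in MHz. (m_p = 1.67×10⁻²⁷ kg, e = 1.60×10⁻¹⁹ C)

f = qB/(2πm) = (1×1.60×10^-19)(0.138) / [2π(1.67×10^-27)] = 2.10×10^6 Hz.

f ≈ 2.10 MHz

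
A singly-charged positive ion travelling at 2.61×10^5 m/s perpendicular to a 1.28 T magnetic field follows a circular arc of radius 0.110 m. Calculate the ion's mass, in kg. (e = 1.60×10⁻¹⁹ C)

qvB = mv²/r ⇒ m = qBr/v.
m = (1×1.60×10^-19)(1.28)(0.110) / (2.61×10^5) = 8.63×10^-26 kg.

m ≈ 8.63×10^-26 kg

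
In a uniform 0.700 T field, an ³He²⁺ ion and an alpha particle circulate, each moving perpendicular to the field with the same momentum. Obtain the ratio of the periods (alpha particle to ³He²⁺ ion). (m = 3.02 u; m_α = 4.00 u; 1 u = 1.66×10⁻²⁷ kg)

T = 2πm/(qB) is independent of speed, so T₂/T₁ = (m₂/q₂)/(m₁/q₁).
T_{alpha particle}/T_{³He²⁺ ion} = (6.64×10^-27/2e) / (5.01×10^-27/2e) = 1.32.

ratio ≈ 1.32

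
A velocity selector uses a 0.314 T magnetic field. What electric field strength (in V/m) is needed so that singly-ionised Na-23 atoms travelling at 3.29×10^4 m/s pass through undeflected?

E ≈ 1.03×10^4 V/m

qE = qvB ⇒ E = vB = (3.29×10^4)(0.314) = 1.03×10^4 V/m.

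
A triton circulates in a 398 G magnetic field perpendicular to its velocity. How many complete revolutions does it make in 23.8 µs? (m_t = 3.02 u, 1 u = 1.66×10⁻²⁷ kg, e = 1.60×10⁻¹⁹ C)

N = 4

T = 2πm/(qB) = 2π(5.0132×10^-27) / [(1×1.60×10^-19)(0.0398)] = 4.9464×10^-6 s.
N = t/T = 2.38×10^-5 / 4.9464×10^-6 ≈ 4.81, so 4 complete revolutions.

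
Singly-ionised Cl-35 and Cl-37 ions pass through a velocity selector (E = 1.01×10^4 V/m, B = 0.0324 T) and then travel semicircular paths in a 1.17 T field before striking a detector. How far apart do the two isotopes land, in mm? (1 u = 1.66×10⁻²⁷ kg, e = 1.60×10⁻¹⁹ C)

Δd ≈ 11.1 mm

Both emerge at v = E/B₁ = 3.12×10^5 m/s.
r = mv/(qB₂), so r₁ = 0.096749 m and r₂ = 0.10228 m, giving Δr = 5.53×10^-3 m.
After a semicircle each ion lands a diameter 2r from the entry slit, so the separation is 2Δr = 0.0111 m.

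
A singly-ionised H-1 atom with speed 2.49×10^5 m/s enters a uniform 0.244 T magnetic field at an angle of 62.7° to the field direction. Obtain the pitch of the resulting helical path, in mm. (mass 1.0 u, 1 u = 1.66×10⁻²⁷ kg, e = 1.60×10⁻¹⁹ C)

The velocity component along B is v∥ = v cos62.7° = 1.14×10^5 m/s.
The cyclotron period T = 2πm/(qB) = 2.67×10^-7 s is set by m, q, B alone.
Pitch = v∥·T = (1.14×10^5)(2.67×10^-7) = 0.0305 m.

pitch ≈ 30.5 mm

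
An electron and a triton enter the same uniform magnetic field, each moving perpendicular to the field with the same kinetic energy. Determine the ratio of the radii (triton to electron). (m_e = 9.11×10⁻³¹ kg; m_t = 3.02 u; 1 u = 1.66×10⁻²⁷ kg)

r = √(2mK)/(qB) ⇒ at equal K, r ∝ √m/q.
r_{triton}/r_{electron} = 74.2.

ratio ≈ 74.2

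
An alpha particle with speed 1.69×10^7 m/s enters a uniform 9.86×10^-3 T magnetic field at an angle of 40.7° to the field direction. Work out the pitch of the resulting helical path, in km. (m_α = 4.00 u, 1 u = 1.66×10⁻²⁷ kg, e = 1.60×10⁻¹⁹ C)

The velocity component along B is v∥ = v cos40.7° = 1.28×10^7 m/s.
The cyclotron period T = 2πm/(qB) = 1.32×10^-5 s is set by m, q, B alone.
Pitch = v∥·T = (1.28×10^7)(1.32×10^-5) = 169 m.

pitch ≈ 0.169 km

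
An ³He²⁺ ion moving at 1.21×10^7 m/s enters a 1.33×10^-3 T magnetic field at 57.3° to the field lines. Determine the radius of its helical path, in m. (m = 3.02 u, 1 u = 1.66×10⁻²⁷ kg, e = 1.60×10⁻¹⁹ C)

r ≈ 120 m

Only the perpendicular component v⊥ = v sin57.3° = 1.02×10^7 m/s is bent by the field.
r = m v⊥ /(qB) = (5.01×10^-27)(1.02×10^7) / [(2×1.60×10^-19)(1.33×10^-3)] = 120 m.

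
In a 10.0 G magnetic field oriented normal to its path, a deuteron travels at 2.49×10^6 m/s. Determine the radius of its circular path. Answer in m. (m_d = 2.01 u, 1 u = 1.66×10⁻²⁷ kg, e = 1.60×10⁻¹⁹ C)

The magnetic force provides the centripetal force: qvB = mv²/r, so r = mv/(qB).
r = (3.34×10^-27 kg)(2.49×10^6 m/s) / [(1×1.60×10^-19 C)(1.00×10^-3 T)] = 51.9 m.

r ≈ 51.9 m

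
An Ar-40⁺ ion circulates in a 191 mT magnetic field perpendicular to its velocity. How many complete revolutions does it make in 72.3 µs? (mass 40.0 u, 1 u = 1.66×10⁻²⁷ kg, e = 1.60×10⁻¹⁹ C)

T = 2πm/(qB) = 2π(6.64×10^-26) / [(1×1.60×10^-19)(0.191)] = 1.3652×10^-5 s.
N = t/T = 7.23×10^-5 / 1.3652×10^-5 ≈ 5.30, so 5 complete revolutions.

N = 5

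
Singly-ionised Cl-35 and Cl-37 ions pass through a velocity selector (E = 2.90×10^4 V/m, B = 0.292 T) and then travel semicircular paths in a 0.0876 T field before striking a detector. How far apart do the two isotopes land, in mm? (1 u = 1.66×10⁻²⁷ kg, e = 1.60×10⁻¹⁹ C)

Both emerge at v = E/B₁ = 9.93×10^4 m/s.
r = mv/(qB₂), so r₁ = 0.4117 m and r₂ = 0.4352 m, giving Δr = 0.0235 m.
After a semicircle each ion lands a diameter 2r from the entry slit, so the separation is 2Δr = 0.0470 m.

Δd ≈ 47.0 mm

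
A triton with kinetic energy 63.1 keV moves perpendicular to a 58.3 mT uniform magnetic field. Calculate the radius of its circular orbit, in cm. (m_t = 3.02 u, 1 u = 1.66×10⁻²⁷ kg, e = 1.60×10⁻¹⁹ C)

Convert the energy: K = 63.1 keV = 1.01×10^-14 J.
v = √(2K/m) = √(2·1.01×10^-14/5.01×10^-27) = 2.01×10^6 m/s.
r = mv/(qB) = (5.01×10^-27)(2.01×10^6) / [(1×1.60×10^-19)(0.0583)] = 1.08 m.

r ≈ 108 cm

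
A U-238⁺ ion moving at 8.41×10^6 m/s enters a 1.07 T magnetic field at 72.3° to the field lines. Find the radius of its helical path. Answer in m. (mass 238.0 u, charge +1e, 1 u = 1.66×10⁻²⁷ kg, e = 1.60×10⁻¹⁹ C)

r ≈ 18.5 m

Only the perpendicular component v⊥ = v sin72.3° = 8.01×10^6 m/s is bent by the field.
r = m v⊥ /(qB) = (3.95×10^-25)(8.01×10^6) / [(1×1.60×10^-19)(1.07)] = 18.5 m.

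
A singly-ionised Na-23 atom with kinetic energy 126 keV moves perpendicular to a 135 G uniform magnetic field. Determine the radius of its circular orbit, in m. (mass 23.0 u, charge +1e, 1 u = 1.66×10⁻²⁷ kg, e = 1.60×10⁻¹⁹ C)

Convert the energy: K = 126 keV = 2.02×10^-14 J.
v = √(2K/m) = √(2·2.02×10^-14/3.82×10^-26) = 1.03×10^6 m/s.
r = mv/(qB) = (3.82×10^-26)(1.03×10^6) / [(1×1.60×10^-19)(0.0135)] = 18.2 m.

r ≈ 18.2 m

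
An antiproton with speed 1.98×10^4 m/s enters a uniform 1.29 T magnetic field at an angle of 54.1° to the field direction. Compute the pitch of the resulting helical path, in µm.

pitch ≈ 590 µm

The velocity component along B is v∥ = v cos54.1° = 1.16×10^4 m/s.
The cyclotron period T = 2πm/(qB) = 5.08×10^-8 s is set by m, q, B alone.
Pitch = v∥·T = (1.16×10^4)(5.08×10^-8) = 5.90×10^-4 m.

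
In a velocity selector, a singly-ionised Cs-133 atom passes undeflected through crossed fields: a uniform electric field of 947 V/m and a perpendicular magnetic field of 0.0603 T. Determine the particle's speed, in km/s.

For zero net force, qE = qvB, so v = E/B.
v = (947) / (0.0603) = 1.57×10^4 m/s.

v ≈ 15.7 km/s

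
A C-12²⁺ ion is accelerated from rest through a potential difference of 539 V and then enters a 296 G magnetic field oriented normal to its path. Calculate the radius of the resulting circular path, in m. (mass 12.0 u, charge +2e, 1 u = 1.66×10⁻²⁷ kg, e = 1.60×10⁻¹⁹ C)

The kinetic energy gained is K = qV = (2×1.60×10^-19)(539) = 1.72×10^-16 J.
v = √(2K/m) = 1.32×10^5 m/s.
r = mv/(qB) = (1.99×10^-26)(1.32×10^5) / [(2×1.60×10^-19)(0.0296)] = 0.277 m.

r ≈ 0.277 m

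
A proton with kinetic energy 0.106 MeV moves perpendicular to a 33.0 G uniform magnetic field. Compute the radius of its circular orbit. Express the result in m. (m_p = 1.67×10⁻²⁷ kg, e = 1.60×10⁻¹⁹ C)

Convert the energy: K = 0.106 MeV = 1.70×10^-14 J.
v = √(2K/m) = √(2·1.70×10^-14/1.67×10^-27) = 4.51×10^6 m/s.
r = mv/(qB) = (1.67×10^-27)(4.51×10^6) / [(1×1.60×10^-19)(3.30×10^-3)] = 14.3 m.

r ≈ 14.3 m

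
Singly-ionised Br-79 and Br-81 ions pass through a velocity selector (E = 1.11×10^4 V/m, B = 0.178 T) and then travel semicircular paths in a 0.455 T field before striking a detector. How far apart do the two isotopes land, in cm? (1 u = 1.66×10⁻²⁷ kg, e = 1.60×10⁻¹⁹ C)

Both emerge at v = E/B₁ = 6.24×10^4 m/s.
r = mv/(qB₂), so r₁ = 0.11233 m and r₂ = 0.11518 m, giving Δr = 2.84×10^-3 m.
After a semicircle each ion lands a diameter 2r from the entry slit, so the separation is 2Δr = 5.69×10^-3 m.

Δd ≈ 0.569 cm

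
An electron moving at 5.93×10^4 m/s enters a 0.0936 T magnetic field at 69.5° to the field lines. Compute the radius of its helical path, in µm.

Only the perpendicular component v⊥ = v sin69.5° = 5.55×10^4 m/s is bent by the field.
r = m v⊥ /(qB) = (9.11×10^-31)(5.55×10^4) / [(1×1.60×10^-19)(0.0936)] = 3.38×10^-6 m.

r ≈ 3.38 µm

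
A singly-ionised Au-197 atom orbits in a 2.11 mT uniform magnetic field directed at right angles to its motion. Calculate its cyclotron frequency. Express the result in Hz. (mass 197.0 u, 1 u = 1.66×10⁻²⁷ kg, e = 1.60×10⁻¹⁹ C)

f ≈ 164 Hz

f = qB/(2πm) = (1×1.60×10^-19)(2.11×10^-3) / [2π(3.27×10^-25)] = 164 Hz.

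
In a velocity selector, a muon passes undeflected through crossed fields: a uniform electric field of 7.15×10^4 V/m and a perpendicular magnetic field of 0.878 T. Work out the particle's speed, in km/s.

For zero net force, qE = qvB, so v = E/B.
v = (7.15×10^4) / (0.878) = 8.14×10^4 m/s.

v ≈ 81.4 km/s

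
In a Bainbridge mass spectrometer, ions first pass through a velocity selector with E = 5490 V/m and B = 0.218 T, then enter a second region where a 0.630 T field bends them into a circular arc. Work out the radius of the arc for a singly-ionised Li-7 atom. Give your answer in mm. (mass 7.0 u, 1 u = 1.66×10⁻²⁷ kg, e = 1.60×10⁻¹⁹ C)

The selector passes v = E/B = 5490/0.218 = 2.52×10^4 m/s.
In the deflection region, r = mv/(qB₂) = (1.16×10^-26)(2.52×10^4) / [(1×1.60×10^-19)(0.630)] = 2.90×10^-3 m.

r ≈ 2.90 mm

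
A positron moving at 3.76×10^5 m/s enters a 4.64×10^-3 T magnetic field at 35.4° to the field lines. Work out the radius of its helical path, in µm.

Only the perpendicular component v⊥ = v sin35.4° = 2.18×10^5 m/s is bent by the field.
r = m v⊥ /(qB) = (9.11×10^-31)(2.18×10^5) / [(1×1.60×10^-19)(4.64×10^-3)] = 2.67×10^-4 m.

r ≈ 267 µm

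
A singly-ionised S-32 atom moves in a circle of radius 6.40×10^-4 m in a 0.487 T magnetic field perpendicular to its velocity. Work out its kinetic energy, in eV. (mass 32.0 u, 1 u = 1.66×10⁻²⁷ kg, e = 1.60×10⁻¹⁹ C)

K ≈ 0.146 eV

v = qBr/m = (1×1.60×10^-19)(0.487)(6.40×10^-4) / (5.31×10^-26) = 939 m/s.
K = ½mv² = 0.5·(5.31×10^-26)·(939)² = 2.34×10^-20 J = 0.146 eV.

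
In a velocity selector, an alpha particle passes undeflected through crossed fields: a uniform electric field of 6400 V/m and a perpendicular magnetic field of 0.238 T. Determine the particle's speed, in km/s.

For zero net force, qE = qvB, so v = E/B.
v = (6400) / (0.238) = 2.69×10^4 m/s.

v ≈ 26.9 km/s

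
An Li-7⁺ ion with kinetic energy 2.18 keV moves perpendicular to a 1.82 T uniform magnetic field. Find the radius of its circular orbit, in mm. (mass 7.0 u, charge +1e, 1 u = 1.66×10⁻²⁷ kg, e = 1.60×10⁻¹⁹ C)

r ≈ 9.78 mm

Convert the energy: K = 2.18 keV = 3.49×10^-16 J.
v = √(2K/m) = √(2·3.49×10^-16/1.16×10^-26) = 2.45×10^5 m/s.
r = mv/(qB) = (1.16×10^-26)(2.45×10^5) / [(1×1.60×10^-19)(1.82)] = 9.78×10^-3 m.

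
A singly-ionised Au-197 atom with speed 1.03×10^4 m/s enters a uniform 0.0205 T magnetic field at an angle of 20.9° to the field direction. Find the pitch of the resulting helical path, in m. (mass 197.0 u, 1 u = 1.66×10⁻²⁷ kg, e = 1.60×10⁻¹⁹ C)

pitch ≈ 6.03 m

The velocity component along B is v∥ = v cos20.9° = 9620 m/s.
The cyclotron period T = 2πm/(qB) = 6.26×10^-4 s is set by m, q, B alone.
Pitch = v∥·T = (9620)(6.26×10^-4) = 6.03 m.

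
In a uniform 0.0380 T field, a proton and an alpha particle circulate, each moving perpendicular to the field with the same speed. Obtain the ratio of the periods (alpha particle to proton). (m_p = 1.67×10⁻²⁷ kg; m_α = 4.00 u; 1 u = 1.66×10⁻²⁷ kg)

ratio ≈ 1.99

T = 2πm/(qB) is independent of speed, so T₂/T₁ = (m₂/q₂)/(m₁/q₁).
T_{alpha particle}/T_{proton} = (6.64×10^-27/2e) / (1.67×10^-27/1e) = 1.99.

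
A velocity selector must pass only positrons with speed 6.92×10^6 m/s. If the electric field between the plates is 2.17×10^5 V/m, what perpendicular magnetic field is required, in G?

B ≈ 314 G

qE = qvB ⇒ B = E/v = (2.17×10^5) / (6.92×10^6) = 0.0314 T.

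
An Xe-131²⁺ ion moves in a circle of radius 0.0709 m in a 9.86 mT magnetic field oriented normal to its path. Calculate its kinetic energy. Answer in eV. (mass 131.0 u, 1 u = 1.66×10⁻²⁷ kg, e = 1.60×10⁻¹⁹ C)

K ≈ 0.719 eV

v = qBr/m = (2×1.60×10^-19)(9.86×10^-3)(0.0709) / (2.17×10^-25) = 1030 m/s.
K = ½mv² = 0.5·(2.17×10^-25)·(1030)² = 1.15×10^-19 J = 0.719 eV.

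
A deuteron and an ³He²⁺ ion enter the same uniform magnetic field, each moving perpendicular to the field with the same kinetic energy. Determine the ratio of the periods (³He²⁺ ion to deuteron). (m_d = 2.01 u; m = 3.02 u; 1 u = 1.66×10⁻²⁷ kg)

T = 2πm/(qB) is independent of speed, so T₂/T₁ = (m₂/q₂)/(m₁/q₁).
T_{³He²⁺ ion}/T_{deuteron} = (5.01×10^-27/2e) / (3.34×10^-27/1e) = 0.751.

ratio ≈ 0.751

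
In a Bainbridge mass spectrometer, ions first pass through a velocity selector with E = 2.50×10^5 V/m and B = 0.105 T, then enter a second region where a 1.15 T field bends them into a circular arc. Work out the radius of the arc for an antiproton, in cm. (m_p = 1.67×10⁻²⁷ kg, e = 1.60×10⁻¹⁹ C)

The selector passes v = E/B = 2.50×10^5/0.105 = 2.38×10^6 m/s.
In the deflection region, r = mv/(qB₂) = (1.67×10^-27)(2.38×10^6) / [(1×1.60×10^-19)(1.15)] = 0.0216 m.

r ≈ 2.16 cm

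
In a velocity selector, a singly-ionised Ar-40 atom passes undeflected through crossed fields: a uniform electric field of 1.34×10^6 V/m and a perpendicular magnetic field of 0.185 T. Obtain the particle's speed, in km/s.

For zero net force, qE = qvB, so v = E/B.
v = (1.34×10^6) / (0.185) = 7.24×10^6 m/s.

v ≈ 7240 km/s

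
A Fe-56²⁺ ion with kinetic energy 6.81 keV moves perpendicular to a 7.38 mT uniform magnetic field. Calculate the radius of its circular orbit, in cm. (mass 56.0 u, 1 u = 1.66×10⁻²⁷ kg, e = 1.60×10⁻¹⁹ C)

Convert the energy: K = 6.81 keV = 1.09×10^-15 J.
v = √(2K/m) = √(2·1.09×10^-15/9.30×10^-26) = 1.53×10^5 m/s.
r = mv/(qB) = (9.30×10^-26)(1.53×10^5) / [(2×1.60×10^-19)(7.38×10^-3)] = 6.03 m.

r ≈ 603 cm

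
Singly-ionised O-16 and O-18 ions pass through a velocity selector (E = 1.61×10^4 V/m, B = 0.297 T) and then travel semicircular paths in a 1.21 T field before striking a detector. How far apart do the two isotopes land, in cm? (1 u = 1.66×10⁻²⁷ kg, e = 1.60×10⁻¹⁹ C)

Both emerge at v = E/B₁ = 5.42×10^4 m/s.
r = mv/(qB₂), so r₁ = 7.437×10^-3 m and r₂ = 8.367×10^-3 m, giving Δr = 9.30×10^-4 m.
After a semicircle each ion lands a diameter 2r from the entry slit, so the separation is 2Δr = 1.86×10^-3 m.

Δd ≈ 0.186 cm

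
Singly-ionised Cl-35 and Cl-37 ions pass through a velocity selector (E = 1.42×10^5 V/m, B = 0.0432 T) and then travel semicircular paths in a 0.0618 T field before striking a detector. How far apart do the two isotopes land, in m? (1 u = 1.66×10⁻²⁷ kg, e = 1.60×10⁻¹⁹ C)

Δd ≈ 2.21 m

Both emerge at v = E/B₁ = 3.29×10^6 m/s.
r = mv/(qB₂), so r₁ = 19.31 m and r₂ = 20.42 m, giving Δr = 1.10 m.
After a semicircle each ion lands a diameter 2r from the entry slit, so the separation is 2Δr = 2.21 m.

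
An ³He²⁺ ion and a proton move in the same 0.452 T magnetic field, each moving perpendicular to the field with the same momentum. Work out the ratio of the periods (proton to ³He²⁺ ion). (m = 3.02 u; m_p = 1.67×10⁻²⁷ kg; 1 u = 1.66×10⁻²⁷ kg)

T = 2πm/(qB) is independent of speed, so T₂/T₁ = (m₂/q₂)/(m₁/q₁).
T_{proton}/T_{³He²⁺ ion} = (1.67×10^-27/1e) / (5.01×10^-27/2e) = 0.666.

ratio ≈ 0.666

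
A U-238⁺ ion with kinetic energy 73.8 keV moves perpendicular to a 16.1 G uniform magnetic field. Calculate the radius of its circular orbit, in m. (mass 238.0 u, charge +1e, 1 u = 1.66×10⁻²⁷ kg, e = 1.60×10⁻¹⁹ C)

r ≈ 375 m

Convert the energy: K = 73.8 keV = 1.18×10^-14 J.
v = √(2K/m) = √(2·1.18×10^-14/3.95×10^-25) = 2.44×10^5 m/s.
r = mv/(qB) = (3.95×10^-25)(2.44×10^5) / [(1×1.60×10^-19)(1.61×10^-3)] = 375 m.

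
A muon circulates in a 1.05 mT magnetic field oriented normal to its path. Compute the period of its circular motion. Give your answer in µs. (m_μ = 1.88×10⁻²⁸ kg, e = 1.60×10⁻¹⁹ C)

T ≈ 7.03 µs

The cyclotron period is independent of speed: T = 2πm/(qB).
T = 2π(1.88×10^-28) / [(1×1.60×10^-19)(1.05×10^-3)] = 7.03×10^-6 s.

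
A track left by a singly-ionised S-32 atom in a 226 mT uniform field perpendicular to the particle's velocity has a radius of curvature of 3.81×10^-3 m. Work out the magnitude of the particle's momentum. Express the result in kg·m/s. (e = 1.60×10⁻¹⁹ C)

Since qvB = mv²/r, the momentum p = mv = qBr.
p = (1×1.60×10^-19)(0.226)(3.81×10^-3) = 1.38×10^-22 kg·m/s.

p ≈ 1.38×10^-22 kg·m/s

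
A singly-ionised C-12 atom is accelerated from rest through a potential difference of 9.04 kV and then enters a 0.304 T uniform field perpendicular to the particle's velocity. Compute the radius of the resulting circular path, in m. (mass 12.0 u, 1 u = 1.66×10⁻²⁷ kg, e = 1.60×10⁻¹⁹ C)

r ≈ 0.156 m

The kinetic energy gained is K = qV = (1×1.60×10^-19)(9040) = 1.45×10^-15 J.
v = √(2K/m) = 3.81×10^5 m/s.
r = mv/(qB) = (1.99×10^-26)(3.81×10^5) / [(1×1.60×10^-19)(0.304)] = 0.156 m.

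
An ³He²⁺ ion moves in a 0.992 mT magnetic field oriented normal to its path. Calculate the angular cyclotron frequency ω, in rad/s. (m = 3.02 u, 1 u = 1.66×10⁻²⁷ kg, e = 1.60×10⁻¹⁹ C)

ω = qB/m = (2×1.60×10^-19)(9.92×10^-4) / (5.01×10^-27) = 6.33×10^4 rad/s.

ω ≈ 6.33×10^4 rad/s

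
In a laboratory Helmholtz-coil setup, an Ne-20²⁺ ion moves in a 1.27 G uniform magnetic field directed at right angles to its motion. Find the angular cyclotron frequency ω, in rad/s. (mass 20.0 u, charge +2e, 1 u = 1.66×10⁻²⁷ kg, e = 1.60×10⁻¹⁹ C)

ω = qB/m = (2×1.60×10^-19)(1.27×10^-4) / (3.32×10^-26) = 1220 rad/s.

ω ≈ 1220 rad/s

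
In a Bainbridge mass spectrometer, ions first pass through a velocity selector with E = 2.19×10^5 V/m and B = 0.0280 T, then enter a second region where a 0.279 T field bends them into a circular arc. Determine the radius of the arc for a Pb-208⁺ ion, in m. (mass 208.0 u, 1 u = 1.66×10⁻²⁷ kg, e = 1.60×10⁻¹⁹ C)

r ≈ 60.5 m

The selector passes v = E/B = 2.19×10^5/0.0280 = 7.82×10^6 m/s.
In the deflection region, r = mv/(qB₂) = (3.45×10^-25)(7.82×10^6) / [(1×1.60×10^-19)(0.279)] = 60.5 m.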